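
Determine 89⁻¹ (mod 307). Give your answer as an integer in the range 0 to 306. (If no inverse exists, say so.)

Apply the Euclidean algorithm to 307 and 89:
307 = 3×89 + 40
89 = 2×40 + 9
40 = 4×9 + 4
9 = 2×4 + 1
4 = 4×1 + 0
gcd = 1, so the inverse exists. Back-substitute:
1 = 9 − 2·4
1 = −2·40 + 9·9
1 = 9·89 − 20·40
1 = −20·307 + 69·89
So 89·69 ≡ 1 (mod 307).

69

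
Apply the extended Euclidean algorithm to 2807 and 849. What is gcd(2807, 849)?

1

Repeated division:
2807 = 3×849 + 260
849 = 3×260 + 69
260 = 3×69 + 53
69 = 1×53 + 16
53 = 3×16 + 5
16 = 3×5 + 1
5 = 5×1 + 0
gcd(2807, 849) = 1.
Back-substituting:
1 = 16 − 3·5
1 = −3·53 + 10·16
1 = 10·69 − 13·53
1 = −13·260 + 49·69
1 = 49·849 − 160·260
1 = −160·2807 + 529·849
So 1 = (-160)·2807 + (529)·849.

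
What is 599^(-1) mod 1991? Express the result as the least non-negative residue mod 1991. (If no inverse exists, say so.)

1406

Apply the Euclidean algorithm to 1991 and 599:
1991 = 3*599 + 194
599 = 3*194 + 17
194 = 11*17 + 7
17 = 2*7 + 3
7 = 2*3 + 1
3 = 3*1 + 0
The gcd is 1. Working backward:
1 = 7 − 2·3
1 = −2·17 + 5·7
1 = 5·194 − 57·17
1 = −57·599 + 176·194
1 = 176·1991 − 585·599
Hence 599⁻¹ ≡ -585 ≡ 1406 (mod 1991).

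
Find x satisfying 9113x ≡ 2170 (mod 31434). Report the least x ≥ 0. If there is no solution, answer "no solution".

no solution

gcd(9113, 31434):
31434 = 3*9113 + 4095
9113 = 2*4095 + 923
4095 = 4*923 + 403
923 = 2*403 + 117
403 = 3*117 + 52
117 = 2*52 + 13
52 = 4*13 + 0
gcd = 13, but 13 ∤ 2170, so the congruence has no solution.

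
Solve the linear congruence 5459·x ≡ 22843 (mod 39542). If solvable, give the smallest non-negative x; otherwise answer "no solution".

28413

First find gcd(5459, 39542):
39542 = 7·5459 + 1329
5459 = 4·1329 + 143
1329 = 9·143 + 42
143 = 3·42 + 17
42 = 2·17 + 8
17 = 2·8 + 1
8 = 8·1 + 0
gcd = 1, so a unique solution mod 39542 exists.
Back-substitute for the Bézout coefficients:
1 = 17 − 2·8
1 = −2·42 + 5·17
1 = 5·143 − 17·42
1 = −17·1329 + 158·143
1 = 158·5459 − 649·1329
1 = −649·39542 + 4701·5459
So 5459·(4701) ≡ 1 (mod 39542), giving 5459⁻¹ ≡ 4701.
x ≡ 5459⁻¹·22843 ≡ 4701·22843 ≡ 28413 (mod 39542).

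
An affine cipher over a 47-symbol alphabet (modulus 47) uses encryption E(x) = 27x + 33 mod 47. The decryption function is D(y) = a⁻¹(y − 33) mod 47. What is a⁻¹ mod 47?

7

Apply the Euclidean algorithm to 47 and 27:
47 = 1·27 + 20
27 = 1·20 + 7
20 = 2·7 + 6
7 = 1·6 + 1
6 = 6·1 + 0
Since gcd(27, 47) = 1, back-substitute to write 1 as a combination:
1 = 7 − 6
1 = −20 + 3·7
1 = 3·27 − 4·20
1 = −4·47 + 7·27
So 27·7 ≡ 1 (mod 47).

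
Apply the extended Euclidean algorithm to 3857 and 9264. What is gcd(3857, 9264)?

Euclidean algorithm:
9264 = 2*3857 + 1550
3857 = 2*1550 + 757
1550 = 2*757 + 36
757 = 21*36 + 1
36 = 36*1 + 0
gcd(3857, 9264) = 1.
Express as a combination:
1 = 757 − 21·36
1 = −21·1550 + 43·757
1 = 43·3857 − 107·1550
1 = −107·9264 + 257·3857
So 1 = (-107)·9264 + (257)·3857.

1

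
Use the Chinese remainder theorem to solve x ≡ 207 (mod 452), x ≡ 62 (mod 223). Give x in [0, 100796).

6083

Write x = 207 + 452·k. Then 452·k ≡ 62 − 207 ≡ 78 (mod 223).
Need 452⁻¹ mod 223. Extended Euclid on (223, 6):
223 = 37×6 + 1
6 = 6×1 + 0
Back-substitute:
1 = 223 − 37·6
452⁻¹ ≡ 186 (mod 223), so k ≡ 186·78 ≡ 13 (mod 223).
x = 207 + 452·13 = 6083.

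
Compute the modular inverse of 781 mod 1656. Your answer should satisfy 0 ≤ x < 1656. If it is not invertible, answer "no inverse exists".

229

gcd(1656, 781) by repeated division:
1656 = 2·781 + 94
781 = 8·94 + 29
94 = 3·29 + 7
29 = 4·7 + 1
7 = 7·1 + 0
Since gcd(781, 1656) = 1, back-substitute to write 1 as a combination:
1 = 29 − 4·7
1 = −4·94 + 13·29
1 = 13·781 − 108·94
1 = −108·1656 + 229·781
So 781·229 ≡ 1 (mod 1656).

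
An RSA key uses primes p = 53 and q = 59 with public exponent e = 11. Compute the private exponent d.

1371

φ(n) = (p−1)(q−1) = 52·58 = 3016.
Need d with 11·d ≡ 1 (mod 3016). Apply the extended Euclidean algorithm:
3016 = 274×11 + 2
11 = 5×2 + 1
2 = 2×1 + 0
Back-substitute:
1 = 11 − 5·2
1 = −5·3016 + 1371·11
So 11·1371 ≡ 1 (mod 3016), hence d = 1371.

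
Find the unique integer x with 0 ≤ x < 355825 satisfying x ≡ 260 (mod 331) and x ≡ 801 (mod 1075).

Write x = 260 + 331·k. Then 331·k ≡ 801 − 260 ≡ 541 (mod 1075).
Need 331⁻¹ mod 1075. Extended Euclid on (1075, 331):
1075 = 3·331 + 82
331 = 4·82 + 3
82 = 27·3 + 1
3 = 3·1 + 0
Back-substitute:
1 = 82 − 27·3
1 = −27·331 + 109·82
1 = 109·1075 − 354·331
331⁻¹ ≡ 721 (mod 1075), so k ≡ 721·541 ≡ 911 (mod 1075).
x = 260 + 331·911 = 301801.

301801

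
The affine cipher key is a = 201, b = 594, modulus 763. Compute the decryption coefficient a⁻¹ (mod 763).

gcd(763, 201) by repeated division:
763 = 3×201 + 160
201 = 1×160 + 41
160 = 3×41 + 37
41 = 1×37 + 4
37 = 9×4 + 1
4 = 4×1 + 0
Since gcd(201, 763) = 1, back-substitute to write 1 as a combination:
1 = 37 − 9·4
1 = −9·41 + 10·37
1 = 10·160 − 39·41
1 = −39·201 + 49·160
1 = 49·763 − 186·201
Thus 201·(-186) ≡ 1 (mod 763); reducing, -186 mod 763 = 577.

577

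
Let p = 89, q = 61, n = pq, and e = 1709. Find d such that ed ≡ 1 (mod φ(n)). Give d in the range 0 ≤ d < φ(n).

φ(n) = (p−1)(q−1) = 88·60 = 5280.
Need d with 1709·d ≡ 1 (mod 5280). Apply the extended Euclidean algorithm:
5280 = 3×1709 + 153
1709 = 11×153 + 26
153 = 5×26 + 23
26 = 1×23 + 3
23 = 7×3 + 2
3 = 1×2 + 1
2 = 2×1 + 0
Back-substitute:
1 = 3 − 2
1 = −23 + 8·3
1 = 8·26 − 9·23
1 = −9·153 + 53·26
1 = 53·1709 − 592·153
1 = −592·5280 + 1829·1709
So 1709·1829 ≡ 1 (mod 5280), hence d = 1829.

1829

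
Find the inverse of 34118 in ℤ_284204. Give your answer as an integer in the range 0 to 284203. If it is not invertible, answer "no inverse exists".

Compute gcd(34118, 284204):
284204 = 8*34118 + 11260
34118 = 3*11260 + 338
11260 = 33*338 + 106
338 = 3*106 + 20
106 = 5*20 + 6
20 = 3*6 + 2
6 = 3*2 + 0
The gcd is 2, not 1, hence no inverse exists.

no inverse exists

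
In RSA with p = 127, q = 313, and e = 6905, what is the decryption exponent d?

φ(n) = (p−1)(q−1) = 126·312 = 39312.
Need d with 6905·d ≡ 1 (mod 39312). Apply the extended Euclidean algorithm:
39312 = 5·6905 + 4787
6905 = 1·4787 + 2118
4787 = 2·2118 + 551
2118 = 3·551 + 465
551 = 1·465 + 86
465 = 5·86 + 35
86 = 2·35 + 16
35 = 2·16 + 3
16 = 5·3 + 1
3 = 3·1 + 0
Back-substitute:
1 = 16 − 5·3
1 = −5·35 + 11·16
1 = 11·86 − 27·35
1 = −27·465 + 146·86
1 = 146·551 − 173·465
1 = −173·2118 + 665·551
1 = 665·4787 − 1503·2118
1 = −1503·6905 + 2168·4787
1 = 2168·39312 − 12343·6905
So 6905·(-12343) ≡ 1 (mod 39312), hence d ≡ -12343 ≡ 26969 (mod 39312).

26969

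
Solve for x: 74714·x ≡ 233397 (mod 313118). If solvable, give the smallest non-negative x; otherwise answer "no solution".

no solution

gcd(74714, 313118):
313118 = 4×74714 + 14262
74714 = 5×14262 + 3404
14262 = 4×3404 + 646
3404 = 5×646 + 174
646 = 3×174 + 124
174 = 1×124 + 50
124 = 2×50 + 24
50 = 2×24 + 2
24 = 12×2 + 0
gcd = 2, but 2 ∤ 233397, so the congruence has no solution.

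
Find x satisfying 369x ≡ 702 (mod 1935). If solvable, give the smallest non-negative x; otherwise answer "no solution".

First find gcd(369, 1935):
1935 = 5*369 + 90
369 = 4*90 + 9
90 = 10*9 + 0
gcd = 9 and 9 | 702, so solutions exist. Divide through by 9: 41x ≡ 78 (mod 215).
Now find 41⁻¹ mod 215:
215 = 5×41 + 10
41 = 4×10 + 1
10 = 10×1 + 0
Back-substitute:
1 = 41 − 4·10
1 = −4·215 + 21·41
So 41⁻¹ ≡ 21 (mod 215).
Then x ≡ 21·78 ≡ 133 (mod 215); the smallest non-negative solution is x = 133.

133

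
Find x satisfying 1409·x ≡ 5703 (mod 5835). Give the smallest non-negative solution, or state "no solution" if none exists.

4137

First find gcd(1409, 5835):
5835 = 4×1409 + 199
1409 = 7×199 + 16
199 = 12×16 + 7
16 = 2×7 + 2
7 = 3×2 + 1
2 = 2×1 + 0
gcd = 1, so a unique solution mod 5835 exists.
Back-substitute for the Bézout coefficients:
1 = 7 − 3·2
1 = −3·16 + 7·7
1 = 7·199 − 87·16
1 = −87·1409 + 616·199
1 = 616·5835 − 2551·1409
So 1409·(-2551) ≡ 1 (mod 5835), giving 1409⁻¹ ≡ 3284.
x ≡ 1409⁻¹·5703 ≡ 3284·5703 ≡ 4137 (mod 5835).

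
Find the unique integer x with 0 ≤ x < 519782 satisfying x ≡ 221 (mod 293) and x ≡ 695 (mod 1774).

13113

Write x = 221 + 293·k. Then 293·k ≡ 695 − 221 ≡ 474 (mod 1774).
Need 293⁻¹ mod 1774. Extended Euclid on (1774, 293):
1774 = 6×293 + 16
293 = 18×16 + 5
16 = 3×5 + 1
5 = 5×1 + 0
Back-substitute:
1 = 16 − 3·5
1 = −3·293 + 55·16
1 = 55·1774 − 333·293
293⁻¹ ≡ 1441 (mod 1774), so k ≡ 1441·474 ≡ 44 (mod 1774).
x = 221 + 293·44 = 13113.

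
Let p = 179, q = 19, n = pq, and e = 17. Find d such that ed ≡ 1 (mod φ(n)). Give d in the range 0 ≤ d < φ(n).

φ(n) = (p−1)(q−1) = 178·18 = 3204.
Need d with 17·d ≡ 1 (mod 3204). Apply the extended Euclidean algorithm:
3204 = 188×17 + 8
17 = 2×8 + 1
8 = 8×1 + 0
Back-substitute:
1 = 17 − 2·8
1 = −2·3204 + 377·17
So 17·377 ≡ 1 (mod 3204), hence d = 377.

377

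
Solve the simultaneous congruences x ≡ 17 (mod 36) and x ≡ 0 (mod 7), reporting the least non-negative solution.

161

Write x = 17 + 36·k. Then 36·k ≡ 0 − 17 ≡ 4 (mod 7).
Need 36⁻¹ mod 7. Extended Euclid on (7, 1):
7 = 7×1 + 0
36⁻¹ ≡ 1 (mod 7), so k ≡ 1·4 ≡ 4 (mod 7).
x = 17 + 36·4 = 161.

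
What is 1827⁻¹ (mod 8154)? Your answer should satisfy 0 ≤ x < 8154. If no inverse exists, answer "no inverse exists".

no inverse exists

Compute gcd(1827, 8154):
8154 = 4*1827 + 846
1827 = 2*846 + 135
846 = 6*135 + 36
135 = 3*36 + 27
36 = 1*27 + 9
27 = 3*9 + 0
Since gcd = 9 > 1, 1827 is not a unit mod 8154.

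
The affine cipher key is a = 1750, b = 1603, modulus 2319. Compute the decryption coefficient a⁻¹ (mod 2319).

Run Euclid on (2319, 1750):
2319 = 1*1750 + 569
1750 = 3*569 + 43
569 = 13*43 + 10
43 = 4*10 + 3
10 = 3*3 + 1
3 = 3*1 + 0
Since gcd(1750, 2319) = 1, back-substitute to write 1 as a combination:
1 = 10 − 3·3
1 = −3·43 + 13·10
1 = 13·569 − 172·43
1 = −172·1750 + 529·569
1 = 529·2319 − 701·1750
Hence 1750⁻¹ ≡ -701 ≡ 1618 (mod 2319).

1618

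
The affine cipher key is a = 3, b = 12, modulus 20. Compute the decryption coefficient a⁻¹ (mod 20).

7

Extended Euclidean algorithm:
20 = 6×3 + 2
3 = 1×2 + 1
2 = 2×1 + 0
gcd = 1, so the inverse exists. Back-substitute:
1 = 3 − 2
1 = −20 + 7·3
So 3·7 ≡ 1 (mod 20).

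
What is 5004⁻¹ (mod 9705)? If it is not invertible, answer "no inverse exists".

Euclidean algorithm on 9705, 5004:
9705 = 1*5004 + 4701
5004 = 1*4701 + 303
4701 = 15*303 + 156
303 = 1*156 + 147
156 = 1*147 + 9
147 = 16*9 + 3
9 = 3*3 + 0
The gcd is 3, not 1, hence no inverse exists.

no inverse exists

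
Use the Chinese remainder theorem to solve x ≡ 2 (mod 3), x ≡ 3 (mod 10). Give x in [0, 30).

23

Write x = 2 + 3·k. Then 3·k ≡ 3 − 2 ≡ 1 (mod 10).
Need 3⁻¹ mod 10. Extended Euclid on (10, 3):
10 = 3*3 + 1
3 = 3*1 + 0
Back-substitute:
1 = 10 − 3·3
3⁻¹ ≡ 7 (mod 10), so k ≡ 7·1 ≡ 7 (mod 10).
x = 2 + 3·7 = 23.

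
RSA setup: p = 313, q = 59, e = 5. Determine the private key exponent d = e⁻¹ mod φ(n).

14477

φ(n) = (p−1)(q−1) = 312·58 = 18096.
Need d with 5·d ≡ 1 (mod 18096). Apply the extended Euclidean algorithm:
18096 = 3619*5 + 1
5 = 5*1 + 0
Back-substitute:
1 = 18096 − 3619·5
So 5·(-3619) ≡ 1 (mod 18096), hence d ≡ -3619 ≡ 14477 (mod 18096).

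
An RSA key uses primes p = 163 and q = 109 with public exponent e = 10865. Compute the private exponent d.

φ(n) = (p−1)(q−1) = 162·108 = 17496.
Need d with 10865·d ≡ 1 (mod 17496). Apply the extended Euclidean algorithm:
17496 = 1·10865 + 6631
10865 = 1·6631 + 4234
6631 = 1·4234 + 2397
4234 = 1·2397 + 1837
2397 = 1·1837 + 560
1837 = 3·560 + 157
560 = 3·157 + 89
157 = 1·89 + 68
89 = 1·68 + 21
68 = 3·21 + 5
21 = 4·5 + 1
5 = 5·1 + 0
Back-substitute:
1 = 21 − 4·5
1 = −4·68 + 13·21
1 = 13·89 − 17·68
1 = −17·157 + 30·89
1 = 30·560 − 107·157
1 = −107·1837 + 351·560
1 = 351·2397 − 458·1837
1 = −458·4234 + 809·2397
1 = 809·6631 − 1267·4234
1 = −1267·10865 + 2076·6631
1 = 2076·17496 − 3343·10865
So 10865·(-3343) ≡ 1 (mod 17496), hence d ≡ -3343 ≡ 14153 (mod 17496).

14153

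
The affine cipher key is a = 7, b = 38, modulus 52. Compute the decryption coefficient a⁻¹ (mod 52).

Apply the Euclidean algorithm to 52 and 7:
52 = 7·7 + 3
7 = 2·3 + 1
3 = 3·1 + 0
Since gcd(7, 52) = 1, back-substitute to write 1 as a combination:
1 = 7 − 2·3
1 = −2·52 + 15·7
So 7·15 ≡ 1 (mod 52).

15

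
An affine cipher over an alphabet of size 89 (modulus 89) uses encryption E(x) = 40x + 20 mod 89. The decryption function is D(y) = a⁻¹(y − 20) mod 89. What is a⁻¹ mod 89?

gcd(89, 40) by repeated division:
89 = 2*40 + 9
40 = 4*9 + 4
9 = 2*4 + 1
4 = 4*1 + 0
Since gcd(40, 89) = 1, back-substitute to write 1 as a combination:
1 = 9 − 2·4
1 = −2·40 + 9·9
1 = 9·89 − 20·40
So 40·(-20) ≡ 1 (mod 89), and -20 ≡ 69 (mod 89).

69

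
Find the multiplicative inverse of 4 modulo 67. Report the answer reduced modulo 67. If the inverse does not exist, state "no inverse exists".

17

Run Euclid on (67, 4):
67 = 16·4 + 3
4 = 1·3 + 1
3 = 3·1 + 0
gcd = 1, so the inverse exists. Back-substitute:
1 = 4 − 3
1 = −67 + 17·4
So 4·17 ≡ 1 (mod 67).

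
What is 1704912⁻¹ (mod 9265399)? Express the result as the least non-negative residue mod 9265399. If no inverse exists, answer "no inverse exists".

no inverse exists

Euclidean algorithm on 9265399, 1704912:
9265399 = 5·1704912 + 740839
1704912 = 2·740839 + 223234
740839 = 3·223234 + 71137
223234 = 3·71137 + 9823
71137 = 7·9823 + 2376
9823 = 4·2376 + 319
2376 = 7·319 + 143
319 = 2·143 + 33
143 = 4·33 + 11
33 = 3·11 + 0
gcd(1704912, 9265399) = 11 ≠ 1, so 1704912 has no multiplicative inverse modulo 9265399.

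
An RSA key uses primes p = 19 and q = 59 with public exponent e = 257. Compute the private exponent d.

φ(n) = (p−1)(q−1) = 18·58 = 1044.
Need d with 257·d ≡ 1 (mod 1044). Apply the extended Euclidean algorithm:
1044 = 4*257 + 16
257 = 16*16 + 1
16 = 16*1 + 0
Back-substitute:
1 = 257 − 16·16
1 = −16·1044 + 65·257
So 257·65 ≡ 1 (mod 1044), hence d = 65.

65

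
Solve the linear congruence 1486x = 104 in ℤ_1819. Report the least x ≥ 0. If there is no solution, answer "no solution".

First find gcd(1486, 1819):
1819 = 1·1486 + 333
1486 = 4·333 + 154
333 = 2·154 + 25
154 = 6·25 + 4
25 = 6·4 + 1
4 = 4·1 + 0
gcd = 1, so a unique solution mod 1819 exists.
Back-substitute for the Bézout coefficients:
1 = 25 − 6·4
1 = −6·154 + 37·25
1 = 37·333 − 80·154
1 = −80·1486 + 357·333
1 = 357·1819 − 437·1486
So 1486·(-437) ≡ 1 (mod 1819), giving 1486⁻¹ ≡ 1382.
x ≡ 1486⁻¹·104 ≡ 1382·104 ≡ 27 (mod 1819).

27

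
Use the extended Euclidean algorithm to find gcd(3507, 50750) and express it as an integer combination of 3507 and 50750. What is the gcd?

7

Repeated division:
50750 = 14*3507 + 1652
3507 = 2*1652 + 203
1652 = 8*203 + 28
203 = 7*28 + 7
28 = 4*7 + 0
gcd(3507, 50750) = 7.
Express as a combination:
7 = 203 − 7·28
7 = −7·1652 + 57·203
7 = 57·3507 − 121·1652
7 = −121·50750 + 1751·3507
So 7 = (-121)·50750 + (1751)·3507.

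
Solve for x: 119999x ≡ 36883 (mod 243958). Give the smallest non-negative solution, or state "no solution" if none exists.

4725

First find gcd(119999, 243958):
243958 = 2*119999 + 3960
119999 = 30*3960 + 1199
3960 = 3*1199 + 363
1199 = 3*363 + 110
363 = 3*110 + 33
110 = 3*33 + 11
33 = 3*11 + 0
gcd = 11 and 11 | 36883, so solutions exist. Divide through by 11: 10909x ≡ 3353 (mod 22178).
Now find 10909⁻¹ mod 22178:
22178 = 2·10909 + 360
10909 = 30·360 + 109
360 = 3·109 + 33
109 = 3·33 + 10
33 = 3·10 + 3
10 = 3·3 + 1
3 = 3·1 + 0
Back-substitute:
1 = 10 − 3·3
1 = −3·33 + 10·10
1 = 10·109 − 33·33
1 = −33·360 + 109·109
1 = 109·10909 − 3303·360
1 = −3303·22178 + 6715·10909
So 10909⁻¹ ≡ 6715 (mod 22178).
Then x ≡ 6715·3353 ≡ 4725 (mod 22178); the smallest non-negative solution is x = 4725.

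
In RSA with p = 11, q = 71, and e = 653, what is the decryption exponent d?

417

φ(n) = (p−1)(q−1) = 10·70 = 700.
Need d with 653·d ≡ 1 (mod 700). Apply the extended Euclidean algorithm:
700 = 1*653 + 47
653 = 13*47 + 42
47 = 1*42 + 5
42 = 8*5 + 2
5 = 2*2 + 1
2 = 2*1 + 0
Back-substitute:
1 = 5 − 2·2
1 = −2·42 + 17·5
1 = 17·47 − 19·42
1 = −19·653 + 264·47
1 = 264·700 − 283·653
So 653·(-283) ≡ 1 (mod 700), hence d ≡ -283 ≡ 417 (mod 700).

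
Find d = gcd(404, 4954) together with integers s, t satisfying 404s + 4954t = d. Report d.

2

Apply Euclid's algorithm to 4954 and 404:
4954 = 12*404 + 106
404 = 3*106 + 86
106 = 1*86 + 20
86 = 4*20 + 6
20 = 3*6 + 2
6 = 3*2 + 0
gcd(404, 4954) = 2.
Working backward:
2 = 20 − 3·6
2 = −3·86 + 13·20
2 = 13·106 − 16·86
2 = −16·404 + 61·106
2 = 61·4954 − 748·404
So 2 = (61)·4954 + (-748)·404.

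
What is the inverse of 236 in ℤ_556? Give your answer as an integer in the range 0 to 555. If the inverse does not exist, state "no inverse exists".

Euclidean algorithm on 556, 236:
556 = 2*236 + 84
236 = 2*84 + 68
84 = 1*68 + 16
68 = 4*16 + 4
16 = 4*4 + 0
The gcd is 4, not 1, hence no inverse exists.

no inverse exists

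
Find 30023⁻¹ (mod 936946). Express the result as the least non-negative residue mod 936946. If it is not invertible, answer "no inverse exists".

gcd(936946, 30023) by repeated division:
936946 = 31×30023 + 6233
30023 = 4×6233 + 5091
6233 = 1×5091 + 1142
5091 = 4×1142 + 523
1142 = 2×523 + 96
523 = 5×96 + 43
96 = 2×43 + 10
43 = 4×10 + 3
10 = 3×3 + 1
3 = 3×1 + 0
Since gcd(30023, 936946) = 1, back-substitute to write 1 as a combination:
1 = 10 − 3·3
1 = −3·43 + 13·10
1 = 13·96 − 29·43
1 = −29·523 + 158·96
1 = 158·1142 − 345·523
1 = −345·5091 + 1538·1142
1 = 1538·6233 − 1883·5091
1 = −1883·30023 + 9070·6233
1 = 9070·936946 − 283053·30023
So 30023·(-283053) ≡ 1 (mod 936946), and -283053 ≡ 653893 (mod 936946).

653893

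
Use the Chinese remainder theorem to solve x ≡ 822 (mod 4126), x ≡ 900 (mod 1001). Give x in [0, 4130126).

Write x = 822 + 4126·k. Then 4126·k ≡ 900 − 822 ≡ 78 (mod 1001).
Need 4126⁻¹ mod 1001. Extended Euclid on (1001, 122):
1001 = 8×122 + 25
122 = 4×25 + 22
25 = 1×22 + 3
22 = 7×3 + 1
3 = 3×1 + 0
Back-substitute:
1 = 22 − 7·3
1 = −7·25 + 8·22
1 = 8·122 − 39·25
1 = −39·1001 + 320·122
4126⁻¹ ≡ 320 (mod 1001), so k ≡ 320·78 ≡ 936 (mod 1001).
x = 822 + 4126·936 = 3862758.

3862758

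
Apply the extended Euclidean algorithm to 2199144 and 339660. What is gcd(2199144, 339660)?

12

Repeated division:
2199144 = 6×339660 + 161184
339660 = 2×161184 + 17292
161184 = 9×17292 + 5556
17292 = 3×5556 + 624
5556 = 8×624 + 564
624 = 1×564 + 60
564 = 9×60 + 24
60 = 2×24 + 12
24 = 2×12 + 0
gcd(2199144, 339660) = 12.
Working backward:
12 = 60 − 2·24
12 = −2·564 + 19·60
12 = 19·624 − 21·564
12 = −21·5556 + 187·624
12 = 187·17292 − 582·5556
12 = −582·161184 + 5425·17292
12 = 5425·339660 − 11432·161184
12 = −11432·2199144 + 74017·339660
So 12 = (-11432)·2199144 + (74017)·339660.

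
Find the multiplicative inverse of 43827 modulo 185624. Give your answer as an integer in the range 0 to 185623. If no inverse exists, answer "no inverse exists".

Extended Euclidean algorithm:
185624 = 4·43827 + 10316
43827 = 4·10316 + 2563
10316 = 4·2563 + 64
2563 = 40·64 + 3
64 = 21·3 + 1
3 = 3·1 + 0
gcd = 1, so the inverse exists. Back-substitute:
1 = 64 − 21·3
1 = −21·2563 + 841·64
1 = 841·10316 − 3385·2563
1 = −3385·43827 + 14381·10316
1 = 14381·185624 − 60909·43827
So 43827·(-60909) ≡ 1 (mod 185624), and -60909 ≡ 124715 (mod 185624).

124715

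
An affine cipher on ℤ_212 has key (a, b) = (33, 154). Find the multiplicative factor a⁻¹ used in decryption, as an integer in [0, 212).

Extended Euclidean algorithm:
212 = 6·33 + 14
33 = 2·14 + 5
14 = 2·5 + 4
5 = 1·4 + 1
4 = 4·1 + 0
The gcd is 1. Working backward:
1 = 5 − 4
1 = −14 + 3·5
1 = 3·33 − 7·14
1 = −7·212 + 45·33
So 33·45 ≡ 1 (mod 212).

45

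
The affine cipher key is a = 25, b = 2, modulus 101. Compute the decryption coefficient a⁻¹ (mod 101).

97

Extended Euclidean algorithm:
101 = 4×25 + 1
25 = 25×1 + 0
The gcd is 1. Working backward:
1 = 101 − 4·25
Thus 25·(-4) ≡ 1 (mod 101); reducing, -4 mod 101 = 97.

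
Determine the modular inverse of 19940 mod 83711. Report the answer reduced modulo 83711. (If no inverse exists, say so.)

6335

Apply the Euclidean algorithm to 83711 and 19940:
83711 = 4·19940 + 3951
19940 = 5·3951 + 185
3951 = 21·185 + 66
185 = 2·66 + 53
66 = 1·53 + 13
53 = 4·13 + 1
13 = 13·1 + 0
gcd = 1, so the inverse exists. Back-substitute:
1 = 53 − 4·13
1 = −4·66 + 5·53
1 = 5·185 − 14·66
1 = −14·3951 + 299·185
1 = 299·19940 − 1509·3951
1 = −1509·83711 + 6335·19940
So 19940·6335 ≡ 1 (mod 83711).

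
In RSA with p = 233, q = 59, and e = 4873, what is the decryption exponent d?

8585

φ(n) = (p−1)(q−1) = 232·58 = 13456.
Need d with 4873·d ≡ 1 (mod 13456). Apply the extended Euclidean algorithm:
13456 = 2×4873 + 3710
4873 = 1×3710 + 1163
3710 = 3×1163 + 221
1163 = 5×221 + 58
221 = 3×58 + 47
58 = 1×47 + 11
47 = 4×11 + 3
11 = 3×3 + 2
3 = 1×2 + 1
2 = 2×1 + 0
Back-substitute:
1 = 3 − 2
1 = −11 + 4·3
1 = 4·47 − 17·11
1 = −17·58 + 21·47
1 = 21·221 − 80·58
1 = −80·1163 + 421·221
1 = 421·3710 − 1343·1163
1 = −1343·4873 + 1764·3710
1 = 1764·13456 − 4871·4873
So 4873·(-4871) ≡ 1 (mod 13456), hence d ≡ -4871 ≡ 8585 (mod 13456).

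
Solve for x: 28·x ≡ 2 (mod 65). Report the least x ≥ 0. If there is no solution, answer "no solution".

14

First find gcd(28, 65):
65 = 2×28 + 9
28 = 3×9 + 1
9 = 9×1 + 0
gcd = 1, so a unique solution mod 65 exists.
Back-substitute for the Bézout coefficients:
1 = 28 − 3·9
1 = −3·65 + 7·28
So 28·(7) ≡ 1 (mod 65), giving 28⁻¹ ≡ 7.
x ≡ 28⁻¹·2 ≡ 7·2 ≡ 14 (mod 65).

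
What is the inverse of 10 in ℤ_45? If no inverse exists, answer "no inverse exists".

no inverse exists

Compute gcd(10, 45):
45 = 4×10 + 5
10 = 2×5 + 0
The gcd is 5, not 1, hence no inverse exists.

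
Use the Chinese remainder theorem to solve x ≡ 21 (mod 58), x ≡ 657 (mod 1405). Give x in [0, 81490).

25947

Write x = 21 + 58·k. Then 58·k ≡ 657 − 21 ≡ 636 (mod 1405).
Need 58⁻¹ mod 1405. Extended Euclid on (1405, 58):
1405 = 24*58 + 13
58 = 4*13 + 6
13 = 2*6 + 1
6 = 6*1 + 0
Back-substitute:
1 = 13 − 2·6
1 = −2·58 + 9·13
1 = 9·1405 − 218·58
58⁻¹ ≡ 1187 (mod 1405), so k ≡ 1187·636 ≡ 447 (mod 1405).
x = 21 + 58·447 = 25947.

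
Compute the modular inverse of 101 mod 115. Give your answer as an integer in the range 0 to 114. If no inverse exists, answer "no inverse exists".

Extended Euclidean algorithm:
115 = 1*101 + 14
101 = 7*14 + 3
14 = 4*3 + 2
3 = 1*2 + 1
2 = 2*1 + 0
gcd = 1, so the inverse exists. Back-substitute:
1 = 3 − 2
1 = −14 + 5·3
1 = 5·101 − 36·14
1 = −36·115 + 41·101
So 101·41 ≡ 1 (mod 115).

41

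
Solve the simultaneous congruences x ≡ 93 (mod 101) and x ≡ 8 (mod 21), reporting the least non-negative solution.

1709

Write x = 93 + 101·k. Then 101·k ≡ 8 − 93 ≡ 20 (mod 21).
Need 101⁻¹ mod 21. Extended Euclid on (21, 17):
21 = 1·17 + 4
17 = 4·4 + 1
4 = 4·1 + 0
Back-substitute:
1 = 17 − 4·4
1 = −4·21 + 5·17
101⁻¹ ≡ 5 (mod 21), so k ≡ 5·20 ≡ 16 (mod 21).
x = 93 + 101·16 = 1709.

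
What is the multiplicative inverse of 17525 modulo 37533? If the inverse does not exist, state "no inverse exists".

Run Euclid on (37533, 17525):
37533 = 2×17525 + 2483
17525 = 7×2483 + 144
2483 = 17×144 + 35
144 = 4×35 + 4
35 = 8×4 + 3
4 = 1×3 + 1
3 = 3×1 + 0
Since gcd(17525, 37533) = 1, back-substitute to write 1 as a combination:
1 = 4 − 3
1 = −35 + 9·4
1 = 9·144 − 37·35
1 = −37·2483 + 638·144
1 = 638·17525 − 4503·2483
1 = −4503·37533 + 9644·17525
So 17525·9644 ≡ 1 (mod 37533).

9644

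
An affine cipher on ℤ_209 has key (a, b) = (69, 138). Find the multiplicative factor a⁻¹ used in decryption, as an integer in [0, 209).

Extended Euclidean algorithm:
209 = 3·69 + 2
69 = 34·2 + 1
2 = 2·1 + 0
Since gcd(69, 209) = 1, back-substitute to write 1 as a combination:
1 = 69 − 34·2
1 = −34·209 + 103·69
So 69·103 ≡ 1 (mod 209).

103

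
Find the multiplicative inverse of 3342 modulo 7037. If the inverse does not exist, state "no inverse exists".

Run Euclid on (7037, 3342):
7037 = 2×3342 + 353
3342 = 9×353 + 165
353 = 2×165 + 23
165 = 7×23 + 4
23 = 5×4 + 3
4 = 1×3 + 1
3 = 3×1 + 0
gcd = 1, so the inverse exists. Back-substitute:
1 = 4 − 3
1 = −23 + 6·4
1 = 6·165 − 43·23
1 = −43·353 + 92·165
1 = 92·3342 − 871·353
1 = −871·7037 + 1834·3342
So 3342·1834 ≡ 1 (mod 7037).

1834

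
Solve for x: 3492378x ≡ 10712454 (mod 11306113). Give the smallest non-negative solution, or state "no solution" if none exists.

First find gcd(3492378, 11306113):
11306113 = 3*3492378 + 828979
3492378 = 4*828979 + 176462
828979 = 4*176462 + 123131
176462 = 1*123131 + 53331
123131 = 2*53331 + 16469
53331 = 3*16469 + 3924
16469 = 4*3924 + 773
3924 = 5*773 + 59
773 = 13*59 + 6
59 = 9*6 + 5
6 = 1*5 + 1
5 = 5*1 + 0
gcd = 1, so a unique solution mod 11306113 exists.
Back-substitute for the Bézout coefficients:
1 = 6 − 5
1 = −59 + 10·6
1 = 10·773 − 131·59
1 = −131·3924 + 665·773
1 = 665·16469 − 2791·3924
1 = −2791·53331 + 9038·16469
1 = 9038·123131 − 20867·53331
1 = −20867·176462 + 29905·123131
1 = 29905·828979 − 140487·176462
1 = −140487·3492378 + 591853·828979
1 = 591853·11306113 − 1916046·3492378
So 3492378·(-1916046) ≡ 1 (mod 11306113), giving 3492378⁻¹ ≡ 9390067.
x ≡ 3492378⁻¹·10712454 ≡ 9390067·10712454 ≡ 3841723 (mod 11306113).

3841723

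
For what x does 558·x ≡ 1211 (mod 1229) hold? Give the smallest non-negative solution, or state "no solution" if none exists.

First find gcd(558, 1229):
1229 = 2*558 + 113
558 = 4*113 + 106
113 = 1*106 + 7
106 = 15*7 + 1
7 = 7*1 + 0
gcd = 1, so a unique solution mod 1229 exists.
Back-substitute for the Bézout coefficients:
1 = 106 − 15·7
1 = −15·113 + 16·106
1 = 16·558 − 79·113
1 = −79·1229 + 174·558
So 558·(174) ≡ 1 (mod 1229), giving 558⁻¹ ≡ 174.
x ≡ 558⁻¹·1211 ≡ 174·1211 ≡ 555 (mod 1229).

555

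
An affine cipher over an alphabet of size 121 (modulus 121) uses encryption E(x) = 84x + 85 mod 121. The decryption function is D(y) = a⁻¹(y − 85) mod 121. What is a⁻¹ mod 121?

Extended Euclidean algorithm:
121 = 1·84 + 37
84 = 2·37 + 10
37 = 3·10 + 7
10 = 1·7 + 3
7 = 2·3 + 1
3 = 3·1 + 0
Since gcd(84, 121) = 1, back-substitute to write 1 as a combination:
1 = 7 − 2·3
1 = −2·10 + 3·7
1 = 3·37 − 11·10
1 = −11·84 + 25·37
1 = 25·121 − 36·84
So 84·(-36) ≡ 1 (mod 121), and -36 ≡ 85 (mod 121).

85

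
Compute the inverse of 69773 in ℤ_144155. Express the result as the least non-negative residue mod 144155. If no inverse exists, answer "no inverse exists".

Euclidean algorithm on 144155, 69773:
144155 = 2·69773 + 4609
69773 = 15·4609 + 638
4609 = 7·638 + 143
638 = 4·143 + 66
143 = 2·66 + 11
66 = 6·11 + 0
The gcd is 11, not 1, hence no inverse exists.

no inverse exists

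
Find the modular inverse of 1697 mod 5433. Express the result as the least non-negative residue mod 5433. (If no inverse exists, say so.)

4178

Run Euclid on (5433, 1697):
5433 = 3×1697 + 342
1697 = 4×342 + 329
342 = 1×329 + 13
329 = 25×13 + 4
13 = 3×4 + 1
4 = 4×1 + 0
The gcd is 1. Working backward:
1 = 13 − 3·4
1 = −3·329 + 76·13
1 = 76·342 − 79·329
1 = −79·1697 + 392·342
1 = 392·5433 − 1255·1697
Hence 1697⁻¹ ≡ -1255 ≡ 4178 (mod 5433).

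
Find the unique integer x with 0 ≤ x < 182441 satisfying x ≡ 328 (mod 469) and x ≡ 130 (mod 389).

Write x = 328 + 469·k. Then 469·k ≡ 130 − 328 ≡ 191 (mod 389).
Need 469⁻¹ mod 389. Extended Euclid on (389, 80):
389 = 4*80 + 69
80 = 1*69 + 11
69 = 6*11 + 3
11 = 3*3 + 2
3 = 1*2 + 1
2 = 2*1 + 0
Back-substitute:
1 = 3 − 2
1 = −11 + 4·3
1 = 4·69 − 25·11
1 = −25·80 + 29·69
1 = 29·389 − 141·80
469⁻¹ ≡ 248 (mod 389), so k ≡ 248·191 ≡ 299 (mod 389).
x = 328 + 469·299 = 140559.

140559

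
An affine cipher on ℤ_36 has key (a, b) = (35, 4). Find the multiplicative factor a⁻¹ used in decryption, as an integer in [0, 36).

35

Run Euclid on (36, 35):
36 = 1·35 + 1
35 = 35·1 + 0
Since gcd(35, 36) = 1, back-substitute to write 1 as a combination:
1 = 36 − 35
Thus 35·(-1) ≡ 1 (mod 36); reducing, -1 mod 36 = 35.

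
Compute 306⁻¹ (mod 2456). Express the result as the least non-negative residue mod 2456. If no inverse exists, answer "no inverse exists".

Euclidean algorithm on 2456, 306:
2456 = 8·306 + 8
306 = 38·8 + 2
8 = 4·2 + 0
gcd(306, 2456) = 2 ≠ 1, so 306 has no multiplicative inverse modulo 2456.

no inverse exists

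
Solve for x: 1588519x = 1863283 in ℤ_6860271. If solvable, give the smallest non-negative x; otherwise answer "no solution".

First find gcd(1588519, 6860271):
6860271 = 4×1588519 + 506195
1588519 = 3×506195 + 69934
506195 = 7×69934 + 16657
69934 = 4×16657 + 3306
16657 = 5×3306 + 127
3306 = 26×127 + 4
127 = 31×4 + 3
4 = 1×3 + 1
3 = 3×1 + 0
gcd = 1, so a unique solution mod 6860271 exists.
Back-substitute for the Bézout coefficients:
1 = 4 − 3
1 = −127 + 32·4
1 = 32·3306 − 833·127
1 = −833·16657 + 4197·3306
1 = 4197·69934 − 17621·16657
1 = −17621·506195 + 127544·69934
1 = 127544·1588519 − 400253·506195
1 = −400253·6860271 + 1728556·1588519
So 1588519·(1728556) ≡ 1 (mod 6860271), giving 1588519⁻¹ ≡ 1728556.
x ≡ 1588519⁻¹·1863283 ≡ 1728556·1863283 ≡ 1539184 (mod 6860271).

1539184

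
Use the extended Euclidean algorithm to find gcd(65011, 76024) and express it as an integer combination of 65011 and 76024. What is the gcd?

1

Euclidean algorithm:
76024 = 1×65011 + 11013
65011 = 5×11013 + 9946
11013 = 1×9946 + 1067
9946 = 9×1067 + 343
1067 = 3×343 + 38
343 = 9×38 + 1
38 = 38×1 + 0
gcd(65011, 76024) = 1.
Express as a combination:
1 = 343 − 9·38
1 = −9·1067 + 28·343
1 = 28·9946 − 261·1067
1 = −261·11013 + 289·9946
1 = 289·65011 − 1706·11013
1 = −1706·76024 + 1995·65011
So 1 = (-1706)·76024 + (1995)·65011.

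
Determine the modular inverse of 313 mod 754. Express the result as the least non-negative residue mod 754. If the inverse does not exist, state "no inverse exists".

gcd(754, 313) by repeated division:
754 = 2×313 + 128
313 = 2×128 + 57
128 = 2×57 + 14
57 = 4×14 + 1
14 = 14×1 + 0
gcd = 1, so the inverse exists. Back-substitute:
1 = 57 − 4·14
1 = −4·128 + 9·57
1 = 9·313 − 22·128
1 = −22·754 + 53·313
So 313·53 ≡ 1 (mod 754).

53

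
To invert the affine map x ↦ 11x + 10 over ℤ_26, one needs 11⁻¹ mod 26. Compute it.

gcd(26, 11) by repeated division:
26 = 2·11 + 4
11 = 2·4 + 3
4 = 1·3 + 1
3 = 3·1 + 0
The gcd is 1. Working backward:
1 = 4 − 3
1 = −11 + 3·4
1 = 3·26 − 7·11
Hence 11⁻¹ ≡ -7 ≡ 19 (mod 26).

19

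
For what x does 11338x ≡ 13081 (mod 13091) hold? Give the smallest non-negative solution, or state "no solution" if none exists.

7184

First find gcd(11338, 13091):
13091 = 1×11338 + 1753
11338 = 6×1753 + 820
1753 = 2×820 + 113
820 = 7×113 + 29
113 = 3×29 + 26
29 = 1×26 + 3
26 = 8×3 + 2
3 = 1×2 + 1
2 = 2×1 + 0
gcd = 1, so a unique solution mod 13091 exists.
Back-substitute for the Bézout coefficients:
1 = 3 − 2
1 = −26 + 9·3
1 = 9·29 − 10·26
1 = −10·113 + 39·29
1 = 39·820 − 283·113
1 = −283·1753 + 605·820
1 = 605·11338 − 3913·1753
1 = −3913·13091 + 4518·11338
So 11338·(4518) ≡ 1 (mod 13091), giving 11338⁻¹ ≡ 4518.
x ≡ 11338⁻¹·13081 ≡ 4518·13081 ≡ 7184 (mod 13091).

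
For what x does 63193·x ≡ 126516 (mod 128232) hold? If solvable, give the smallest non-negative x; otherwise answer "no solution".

9588

First find gcd(63193, 128232):
128232 = 2×63193 + 1846
63193 = 34×1846 + 429
1846 = 4×429 + 130
429 = 3×130 + 39
130 = 3×39 + 13
39 = 3×13 + 0
gcd = 13 and 13 | 126516, so solutions exist. Divide through by 13: 4861x ≡ 9732 (mod 9864).
Now find 4861⁻¹ mod 9864:
9864 = 2×4861 + 142
4861 = 34×142 + 33
142 = 4×33 + 10
33 = 3×10 + 3
10 = 3×3 + 1
3 = 3×1 + 0
Back-substitute:
1 = 10 − 3·3
1 = −3·33 + 10·10
1 = 10·142 − 43·33
1 = −43·4861 + 1472·142
1 = 1472·9864 − 2987·4861
So 4861·(-2987) ≡ 1 (mod 9864), i.e. 4861⁻¹ ≡ 6877.
Then x ≡ 6877·9732 ≡ 9588 (mod 9864); the smallest non-negative solution is x = 9588.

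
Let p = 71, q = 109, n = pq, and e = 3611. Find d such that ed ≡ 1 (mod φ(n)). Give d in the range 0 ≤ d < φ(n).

φ(n) = (p−1)(q−1) = 70·108 = 7560.
Need d with 3611·d ≡ 1 (mod 7560). Apply the extended Euclidean algorithm:
7560 = 2*3611 + 338
3611 = 10*338 + 231
338 = 1*231 + 107
231 = 2*107 + 17
107 = 6*17 + 5
17 = 3*5 + 2
5 = 2*2 + 1
2 = 2*1 + 0
Back-substitute:
1 = 5 − 2·2
1 = −2·17 + 7·5
1 = 7·107 − 44·17
1 = −44·231 + 95·107
1 = 95·338 − 139·231
1 = −139·3611 + 1485·338
1 = 1485·7560 − 3109·3611
So 3611·(-3109) ≡ 1 (mod 7560), hence d ≡ -3109 ≡ 4451 (mod 7560).

4451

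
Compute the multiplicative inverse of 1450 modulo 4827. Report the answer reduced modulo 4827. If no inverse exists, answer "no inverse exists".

Apply the Euclidean algorithm to 4827 and 1450:
4827 = 3·1450 + 477
1450 = 3·477 + 19
477 = 25·19 + 2
19 = 9·2 + 1
2 = 2·1 + 0
gcd = 1, so the inverse exists. Back-substitute:
1 = 19 − 9·2
1 = −9·477 + 226·19
1 = 226·1450 − 687·477
1 = −687·4827 + 2287·1450
So 1450·2287 ≡ 1 (mod 4827).

2287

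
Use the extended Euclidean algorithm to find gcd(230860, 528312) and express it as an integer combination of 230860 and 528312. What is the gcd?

4

Repeated division:
528312 = 2×230860 + 66592
230860 = 3×66592 + 31084
66592 = 2×31084 + 4424
31084 = 7×4424 + 116
4424 = 38×116 + 16
116 = 7×16 + 4
16 = 4×4 + 0
gcd(230860, 528312) = 4.
Working backward:
4 = 116 − 7·16
4 = −7·4424 + 267·116
4 = 267·31084 − 1876·4424
4 = −1876·66592 + 4019·31084
4 = 4019·230860 − 13933·66592
4 = −13933·528312 + 31885·230860
So 4 = (-13933)·528312 + (31885)·230860.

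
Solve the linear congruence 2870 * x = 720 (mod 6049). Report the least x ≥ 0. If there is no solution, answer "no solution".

1581

First find gcd(2870, 6049):
6049 = 2*2870 + 309
2870 = 9*309 + 89
309 = 3*89 + 42
89 = 2*42 + 5
42 = 8*5 + 2
5 = 2*2 + 1
2 = 2*1 + 0
gcd = 1, so a unique solution mod 6049 exists.
Back-substitute for the Bézout coefficients:
1 = 5 − 2·2
1 = −2·42 + 17·5
1 = 17·89 − 36·42
1 = −36·309 + 125·89
1 = 125·2870 − 1161·309
1 = −1161·6049 + 2447·2870
So 2870·(2447) ≡ 1 (mod 6049), giving 2870⁻¹ ≡ 2447.
x ≡ 2870⁻¹·720 ≡ 2447·720 ≡ 1581 (mod 6049).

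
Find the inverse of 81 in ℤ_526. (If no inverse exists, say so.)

gcd(526, 81) by repeated division:
526 = 6*81 + 40
81 = 2*40 + 1
40 = 40*1 + 0
The gcd is 1. Working backward:
1 = 81 − 2·40
1 = −2·526 + 13·81
So 81·13 ≡ 1 (mod 526).

13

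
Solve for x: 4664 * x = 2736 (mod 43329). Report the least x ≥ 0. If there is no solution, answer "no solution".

no solution

gcd(4664, 43329):
43329 = 9*4664 + 1353
4664 = 3*1353 + 605
1353 = 2*605 + 143
605 = 4*143 + 33
143 = 4*33 + 11
33 = 3*11 + 0
gcd = 11, but 11 ∤ 2736, so the congruence has no solution.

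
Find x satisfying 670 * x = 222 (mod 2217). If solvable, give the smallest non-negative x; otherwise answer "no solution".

First find gcd(670, 2217):
2217 = 3·670 + 207
670 = 3·207 + 49
207 = 4·49 + 11
49 = 4·11 + 5
11 = 2·5 + 1
5 = 5·1 + 0
gcd = 1, so a unique solution mod 2217 exists.
Back-substitute for the Bézout coefficients:
1 = 11 − 2·5
1 = −2·49 + 9·11
1 = 9·207 − 38·49
1 = −38·670 + 123·207
1 = 123·2217 − 407·670
So 670·(-407) ≡ 1 (mod 2217), giving 670⁻¹ ≡ 1810.
x ≡ 670⁻¹·222 ≡ 1810·222 ≡ 543 (mod 2217).

543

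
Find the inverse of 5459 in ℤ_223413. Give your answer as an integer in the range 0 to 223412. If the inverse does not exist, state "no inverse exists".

177740

gcd(223413, 5459) by repeated division:
223413 = 40·5459 + 5053
5459 = 1·5053 + 406
5053 = 12·406 + 181
406 = 2·181 + 44
181 = 4·44 + 5
44 = 8·5 + 4
5 = 1·4 + 1
4 = 4·1 + 0
Since gcd(5459, 223413) = 1, back-substitute to write 1 as a combination:
1 = 5 − 4
1 = −44 + 9·5
1 = 9·181 − 37·44
1 = −37·406 + 83·181
1 = 83·5053 − 1033·406
1 = −1033·5459 + 1116·5053
1 = 1116·223413 − 45673·5459
Thus 5459·(-45673) ≡ 1 (mod 223413); reducing, -45673 mod 223413 = 177740.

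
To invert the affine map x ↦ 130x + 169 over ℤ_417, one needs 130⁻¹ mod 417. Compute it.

247

Apply the Euclidean algorithm to 417 and 130:
417 = 3*130 + 27
130 = 4*27 + 22
27 = 1*22 + 5
22 = 4*5 + 2
5 = 2*2 + 1
2 = 2*1 + 0
Since gcd(130, 417) = 1, back-substitute to write 1 as a combination:
1 = 5 − 2·2
1 = −2·22 + 9·5
1 = 9·27 − 11·22
1 = −11·130 + 53·27
1 = 53·417 − 170·130
Thus 130·(-170) ≡ 1 (mod 417); reducing, -170 mod 417 = 247.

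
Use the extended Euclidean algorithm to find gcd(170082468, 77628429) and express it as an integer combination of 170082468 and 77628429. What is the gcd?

Apply Euclid's algorithm to 170082468 and 77628429:
170082468 = 2·77628429 + 14825610
77628429 = 5·14825610 + 3500379
14825610 = 4·3500379 + 824094
3500379 = 4·824094 + 204003
824094 = 4·204003 + 8082
204003 = 25·8082 + 1953
8082 = 4·1953 + 270
1953 = 7·270 + 63
270 = 4·63 + 18
63 = 3·18 + 9
18 = 2·9 + 0
gcd(170082468, 77628429) = 9.
Express as a combination:
9 = 63 − 3·18
9 = −3·270 + 13·63
9 = 13·1953 − 94·270
9 = −94·8082 + 389·1953
9 = 389·204003 − 9819·8082
9 = −9819·824094 + 39665·204003
9 = 39665·3500379 − 168479·824094
9 = −168479·14825610 + 713581·3500379
9 = 713581·77628429 − 3736384·14825610
9 = −3736384·170082468 + 8186349·77628429
So 9 = (-3736384)·170082468 + (8186349)·77628429.

9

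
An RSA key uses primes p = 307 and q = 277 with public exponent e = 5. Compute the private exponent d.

φ(n) = (p−1)(q−1) = 306·276 = 84456.
Need d with 5·d ≡ 1 (mod 84456). Apply the extended Euclidean algorithm:
84456 = 16891*5 + 1
5 = 5*1 + 0
Back-substitute:
1 = 84456 − 16891·5
So 5·(-16891) ≡ 1 (mod 84456), hence d ≡ -16891 ≡ 67565 (mod 84456).

67565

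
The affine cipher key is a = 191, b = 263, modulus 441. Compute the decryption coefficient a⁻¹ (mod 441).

gcd(441, 191) by repeated division:
441 = 2*191 + 59
191 = 3*59 + 14
59 = 4*14 + 3
14 = 4*3 + 2
3 = 1*2 + 1
2 = 2*1 + 0
Since gcd(191, 441) = 1, back-substitute to write 1 as a combination:
1 = 3 − 2
1 = −14 + 5·3
1 = 5·59 − 21·14
1 = −21·191 + 68·59
1 = 68·441 − 157·191
So 191·(-157) ≡ 1 (mod 441), and -157 ≡ 284 (mod 441).

284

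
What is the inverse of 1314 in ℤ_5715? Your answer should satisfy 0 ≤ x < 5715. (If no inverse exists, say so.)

no inverse exists

Euclidean algorithm on 5715, 1314:
5715 = 4*1314 + 459
1314 = 2*459 + 396
459 = 1*396 + 63
396 = 6*63 + 18
63 = 3*18 + 9
18 = 2*9 + 0
gcd(1314, 5715) = 9 ≠ 1, so 1314 has no multiplicative inverse modulo 5715.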